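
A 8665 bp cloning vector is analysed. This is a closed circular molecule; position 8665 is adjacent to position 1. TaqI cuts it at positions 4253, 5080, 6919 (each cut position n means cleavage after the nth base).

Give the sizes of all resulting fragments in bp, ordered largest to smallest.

Circular molecule, 3 cuts → 3 fragments:
  5080 − 4253 = 827 bp
  6919 − 5080 = 1839 bp
  wrap: 8665 − 6919 + 4253 = 5999 bp
Sorted largest to smallest: 5999, 1839, 827 bp.

5999, 1839, 827 bp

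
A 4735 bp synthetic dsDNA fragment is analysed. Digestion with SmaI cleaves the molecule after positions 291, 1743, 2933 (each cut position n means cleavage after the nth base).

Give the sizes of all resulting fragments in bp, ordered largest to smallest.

Linear molecule, 3 cuts → 4 fragments:
  291 − 0 = 291 bp
  1743 − 291 = 1452 bp
  2933 − 1743 = 1190 bp
  4735 − 2933 = 1802 bp
Sorted largest to smallest: 1802, 1452, 1190, 291 bp.

1802, 1452, 1190, 291 bp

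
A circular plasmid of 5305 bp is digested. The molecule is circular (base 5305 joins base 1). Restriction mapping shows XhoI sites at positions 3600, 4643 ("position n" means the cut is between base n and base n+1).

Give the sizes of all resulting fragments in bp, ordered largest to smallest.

4262, 1043 bp

Circular molecule, 2 cuts → 2 fragments:
  4643 − 3600 = 1043 bp
  wrap: 5305 − 4643 + 3600 = 4262 bp
Sorted largest to smallest: 4262, 1043 bp.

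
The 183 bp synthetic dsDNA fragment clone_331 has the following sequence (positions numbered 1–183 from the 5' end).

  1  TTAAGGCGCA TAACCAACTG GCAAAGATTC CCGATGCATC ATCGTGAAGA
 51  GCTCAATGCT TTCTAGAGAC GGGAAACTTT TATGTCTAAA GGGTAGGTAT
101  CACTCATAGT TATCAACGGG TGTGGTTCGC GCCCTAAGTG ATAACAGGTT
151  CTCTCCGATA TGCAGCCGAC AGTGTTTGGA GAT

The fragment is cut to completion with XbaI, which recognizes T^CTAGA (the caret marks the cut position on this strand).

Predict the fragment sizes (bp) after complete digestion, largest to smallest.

121, 62 bp

The XbaI site (TCTAGA) starts at position 62.
XbaI cuts after the first base of each site, so after position 62.
Linear molecule, 1 cut → 2 fragments:
  1–62 → 62 bp
  63–183 → 121 bp
Sorted largest to smallest: 121, 62 bp.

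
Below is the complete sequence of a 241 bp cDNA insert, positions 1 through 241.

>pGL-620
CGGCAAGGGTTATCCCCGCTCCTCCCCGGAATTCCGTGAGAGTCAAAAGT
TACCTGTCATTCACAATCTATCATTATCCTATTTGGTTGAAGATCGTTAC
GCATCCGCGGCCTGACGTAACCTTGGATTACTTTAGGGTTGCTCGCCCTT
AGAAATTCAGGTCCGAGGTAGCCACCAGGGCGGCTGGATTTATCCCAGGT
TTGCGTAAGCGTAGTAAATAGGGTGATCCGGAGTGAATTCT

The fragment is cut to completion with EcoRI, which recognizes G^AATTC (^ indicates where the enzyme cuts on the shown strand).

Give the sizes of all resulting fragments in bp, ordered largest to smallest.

206, 29, 6 bp

EcoRI sites (GAATTC) start at positions 29, 235.
EcoRI cuts after the first base of each site, so after positions 29, 235.
Linear molecule, 2 cuts → 3 fragments:
  1–29 → 29 bp
  30–235 → 206 bp
  236–241 → 6 bp
Sorted largest to smallest: 206, 29, 6 bp.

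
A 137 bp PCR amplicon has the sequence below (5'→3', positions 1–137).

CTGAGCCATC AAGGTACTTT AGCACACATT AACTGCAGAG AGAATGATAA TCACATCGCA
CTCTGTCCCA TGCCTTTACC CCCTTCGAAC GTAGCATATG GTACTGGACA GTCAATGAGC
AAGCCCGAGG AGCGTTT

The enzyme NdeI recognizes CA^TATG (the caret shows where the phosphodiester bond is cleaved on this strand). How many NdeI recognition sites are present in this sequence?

1

CATATG occurs starting at position 95.
NdeI cuts at 1 site.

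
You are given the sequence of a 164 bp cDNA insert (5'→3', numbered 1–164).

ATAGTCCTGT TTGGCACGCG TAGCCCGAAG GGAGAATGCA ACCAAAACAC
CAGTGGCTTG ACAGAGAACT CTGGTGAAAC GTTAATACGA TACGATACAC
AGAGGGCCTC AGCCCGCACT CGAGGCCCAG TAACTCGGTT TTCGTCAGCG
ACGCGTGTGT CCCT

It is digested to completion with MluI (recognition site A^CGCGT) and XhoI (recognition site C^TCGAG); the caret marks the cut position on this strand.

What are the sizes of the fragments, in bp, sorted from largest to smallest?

MluI sites (ACGCGT) start at positions 16, 151.
MluI cuts after the first base of each site, so after positions 16, 151.
The XhoI site (CTCGAG) starts at position 119.
XhoI cuts after the first base of each site, so after position 119.
Combined cut positions: 16, 119, 151.
Linear molecule, 3 cuts → 4 fragments:
  1–16 → 16 bp
  17–119 → 103 bp
  120–151 → 32 bp
  152–164 → 13 bp
Sorted largest to smallest: 103, 32, 16, 13 bp.

103, 32, 16, 13 bp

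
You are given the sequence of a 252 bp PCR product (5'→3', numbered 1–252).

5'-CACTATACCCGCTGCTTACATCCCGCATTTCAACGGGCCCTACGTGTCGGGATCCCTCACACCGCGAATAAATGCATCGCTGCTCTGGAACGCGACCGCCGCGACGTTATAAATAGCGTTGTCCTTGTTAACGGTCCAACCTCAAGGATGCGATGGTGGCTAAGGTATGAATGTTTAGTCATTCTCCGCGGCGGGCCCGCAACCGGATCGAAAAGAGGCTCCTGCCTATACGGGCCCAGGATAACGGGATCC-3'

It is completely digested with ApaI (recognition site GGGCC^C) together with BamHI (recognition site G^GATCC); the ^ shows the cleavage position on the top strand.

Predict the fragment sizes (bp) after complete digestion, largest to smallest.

147, 39, 39, 11, 11, 5 bp

ApaI sites (GGGCCC) start at positions 35, 193, 232.
ApaI cuts after base 5 of each site (before the last base), so after positions 39, 197, 236.
BamHI sites (GGATCC) start at positions 50, 247.
BamHI cuts after the first base of each site, so after positions 50, 247.
Combined cut positions: 39, 50, 197, 236, 247.
Linear molecule, 5 cuts → 6 fragments:
  1–39 → 39 bp
  40–50 → 11 bp
  51–197 → 147 bp
  198–236 → 39 bp
  237–247 → 11 bp
  248–252 → 5 bp
Sorted largest to smallest: 147, 39, 39, 11, 11, 5 bp.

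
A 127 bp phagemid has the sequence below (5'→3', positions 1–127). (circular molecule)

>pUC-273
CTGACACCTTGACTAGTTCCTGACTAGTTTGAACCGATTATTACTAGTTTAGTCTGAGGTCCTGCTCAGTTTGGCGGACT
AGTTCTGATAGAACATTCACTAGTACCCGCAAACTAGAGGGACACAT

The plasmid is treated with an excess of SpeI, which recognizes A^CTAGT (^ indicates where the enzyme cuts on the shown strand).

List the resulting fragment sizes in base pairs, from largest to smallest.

SpeI sites (ACTAGT) start at positions 12, 23, 43, 78, 99.
SpeI cuts after the first base of each site, so after positions 12, 23, 43, 78, 99.
Circular molecule, 5 cuts → 5 fragments:
  13–23 → 11 bp
  24–43 → 20 bp
  44–78 → 35 bp
  79–99 → 21 bp
  100–127 then 1–12 → 28 + 12 = 40 bp
Sorted largest to smallest: 40, 35, 21, 20, 11 bp.

40, 35, 21, 20, 11 bp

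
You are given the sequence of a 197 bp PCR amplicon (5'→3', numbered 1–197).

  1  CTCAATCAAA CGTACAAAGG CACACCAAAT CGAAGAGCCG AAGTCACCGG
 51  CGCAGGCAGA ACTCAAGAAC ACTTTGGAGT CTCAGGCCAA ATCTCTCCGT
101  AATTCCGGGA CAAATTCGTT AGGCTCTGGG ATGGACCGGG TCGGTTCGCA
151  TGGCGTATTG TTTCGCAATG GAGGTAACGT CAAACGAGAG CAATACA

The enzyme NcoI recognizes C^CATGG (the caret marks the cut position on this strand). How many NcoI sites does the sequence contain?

No occurrence of CCATGG is present in the sequence.
NcoI does not cut: 0 sites.

0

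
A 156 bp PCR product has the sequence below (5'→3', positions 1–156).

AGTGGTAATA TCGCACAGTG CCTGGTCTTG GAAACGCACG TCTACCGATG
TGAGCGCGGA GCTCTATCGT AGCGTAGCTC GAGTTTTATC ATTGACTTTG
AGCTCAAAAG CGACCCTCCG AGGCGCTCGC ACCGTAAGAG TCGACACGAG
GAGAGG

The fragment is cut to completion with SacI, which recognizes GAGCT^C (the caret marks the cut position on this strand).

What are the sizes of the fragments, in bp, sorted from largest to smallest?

SacI sites (GAGCTC) start at positions 59, 100.
SacI cuts after base 5 of each site (before the last base), so after positions 63, 104.
Linear molecule, 2 cuts → 3 fragments:
  1–63 → 63 bp
  64–104 → 41 bp
  105–156 → 52 bp
Sorted largest to smallest: 63, 52, 41 bp.

63, 52, 41 bp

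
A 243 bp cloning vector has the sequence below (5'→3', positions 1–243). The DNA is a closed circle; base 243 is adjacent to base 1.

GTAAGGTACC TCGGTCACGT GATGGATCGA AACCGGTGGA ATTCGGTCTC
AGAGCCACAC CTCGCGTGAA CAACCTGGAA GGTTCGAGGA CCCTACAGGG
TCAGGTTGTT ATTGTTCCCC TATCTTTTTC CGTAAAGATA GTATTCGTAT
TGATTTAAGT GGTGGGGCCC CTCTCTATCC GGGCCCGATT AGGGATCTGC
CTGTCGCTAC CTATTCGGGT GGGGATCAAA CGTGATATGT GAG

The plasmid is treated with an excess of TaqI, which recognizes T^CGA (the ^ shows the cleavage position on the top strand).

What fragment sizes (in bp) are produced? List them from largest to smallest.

TaqI sites (TCGA) start at positions 27, 84.
TaqI cuts after the first base of each site, so after positions 27, 84.
Circular molecule, 2 cuts → 2 fragments:
  28–84 → 57 bp
  85–243 then 1–27 → 159 + 27 = 186 bp
Sorted largest to smallest: 186, 57 bp.

186, 57 bp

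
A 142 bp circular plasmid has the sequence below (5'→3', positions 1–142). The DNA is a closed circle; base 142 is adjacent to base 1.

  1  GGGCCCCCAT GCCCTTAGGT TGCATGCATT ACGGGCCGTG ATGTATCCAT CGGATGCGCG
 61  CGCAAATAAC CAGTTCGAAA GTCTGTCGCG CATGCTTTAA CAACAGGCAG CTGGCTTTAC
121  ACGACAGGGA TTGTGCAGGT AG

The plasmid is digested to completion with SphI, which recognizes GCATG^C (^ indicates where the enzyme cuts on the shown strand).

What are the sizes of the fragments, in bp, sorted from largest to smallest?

SphI sites (GCATGC) start at positions 22, 90.
SphI cuts after base 5 of each site (before the last base), so after positions 26, 94.
Circular molecule, 2 cuts → 2 fragments:
  27–94 → 68 bp
  95–142 then 1–26 → 48 + 26 = 74 bp
Sorted largest to smallest: 74, 68 bp.

74, 68 bp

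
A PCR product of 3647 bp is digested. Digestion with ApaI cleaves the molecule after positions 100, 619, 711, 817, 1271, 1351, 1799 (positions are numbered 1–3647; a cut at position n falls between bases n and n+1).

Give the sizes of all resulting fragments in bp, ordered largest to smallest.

Linear molecule, 7 cuts → 8 fragments:
  100 − 0 = 100 bp
  619 − 100 = 519 bp
  711 − 619 = 92 bp
  817 − 711 = 106 bp
  1271 − 817 = 454 bp
  1351 − 1271 = 80 bp
  1799 − 1351 = 448 bp
  3647 − 1799 = 1848 bp
Sorted largest to smallest: 1848, 519, 454, 448, 106, 100, 92, 80 bp.

1848, 519, 454, 448, 106, 100, 92, 80 bp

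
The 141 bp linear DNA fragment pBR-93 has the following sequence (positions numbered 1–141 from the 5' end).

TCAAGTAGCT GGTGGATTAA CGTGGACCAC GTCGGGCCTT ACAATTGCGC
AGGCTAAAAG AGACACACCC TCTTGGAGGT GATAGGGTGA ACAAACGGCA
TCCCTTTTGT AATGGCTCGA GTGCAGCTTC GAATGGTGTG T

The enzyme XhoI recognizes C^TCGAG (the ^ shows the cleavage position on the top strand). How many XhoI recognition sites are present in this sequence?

1

CTCGAG occurs starting at position 116.
XhoI cuts at 1 site.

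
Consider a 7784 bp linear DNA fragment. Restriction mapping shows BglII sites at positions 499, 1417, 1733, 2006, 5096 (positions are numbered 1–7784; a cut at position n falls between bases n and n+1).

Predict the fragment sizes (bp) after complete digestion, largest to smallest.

3090, 2688, 918, 499, 316, 273 bp

Linear molecule, 5 cuts → 6 fragments:
  499 − 0 = 499 bp
  1417 − 499 = 918 bp
  1733 − 1417 = 316 bp
  2006 − 1733 = 273 bp
  5096 − 2006 = 3090 bp
  7784 − 5096 = 2688 bp
Sorted largest to smallest: 3090, 2688, 918, 499, 316, 273 bp.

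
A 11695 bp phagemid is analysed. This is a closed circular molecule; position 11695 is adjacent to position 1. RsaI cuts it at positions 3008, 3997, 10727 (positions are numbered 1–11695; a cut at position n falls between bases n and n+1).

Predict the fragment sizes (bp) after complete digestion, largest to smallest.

Circular molecule, 3 cuts → 3 fragments:
  3997 − 3008 = 989 bp
  10727 − 3997 = 6730 bp
  wrap: 11695 − 10727 + 3008 = 3976 bp
Sorted largest to smallest: 6730, 3976, 989 bp.

6730, 3976, 989 bp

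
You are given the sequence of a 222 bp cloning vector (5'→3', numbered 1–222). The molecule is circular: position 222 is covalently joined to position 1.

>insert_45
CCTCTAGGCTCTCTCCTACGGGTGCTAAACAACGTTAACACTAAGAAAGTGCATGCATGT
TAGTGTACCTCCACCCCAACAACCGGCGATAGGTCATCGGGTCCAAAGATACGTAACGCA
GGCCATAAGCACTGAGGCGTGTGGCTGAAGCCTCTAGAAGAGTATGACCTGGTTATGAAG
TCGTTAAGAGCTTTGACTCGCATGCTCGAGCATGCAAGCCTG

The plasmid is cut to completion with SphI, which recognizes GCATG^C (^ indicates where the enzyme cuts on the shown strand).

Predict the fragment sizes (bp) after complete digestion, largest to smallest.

149, 63, 10 bp

SphI sites (GCATGC) start at positions 51, 200, 210.
SphI cuts after base 5 of each site (before the last base), so after positions 55, 204, 214.
Circular molecule, 3 cuts → 3 fragments:
  56–204 → 149 bp
  205–214 → 10 bp
  215–222 then 1–55 → 8 + 55 = 63 bp
Sorted largest to smallest: 149, 63, 10 bp.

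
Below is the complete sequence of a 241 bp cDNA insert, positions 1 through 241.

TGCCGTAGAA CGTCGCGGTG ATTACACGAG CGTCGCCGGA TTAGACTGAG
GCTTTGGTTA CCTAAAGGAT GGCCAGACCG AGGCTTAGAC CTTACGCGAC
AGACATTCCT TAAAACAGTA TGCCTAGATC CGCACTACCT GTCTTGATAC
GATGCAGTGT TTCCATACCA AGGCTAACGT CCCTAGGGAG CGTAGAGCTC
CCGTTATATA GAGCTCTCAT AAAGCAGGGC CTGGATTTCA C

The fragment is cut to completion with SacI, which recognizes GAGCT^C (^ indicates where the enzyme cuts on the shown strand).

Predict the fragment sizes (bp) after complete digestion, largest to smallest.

199, 26, 16 bp

SacI sites (GAGCTC) start at positions 195, 211.
SacI cuts after base 5 of each site (before the last base), so after positions 199, 215.
Linear molecule, 2 cuts → 3 fragments:
  1–199 → 199 bp
  200–215 → 16 bp
  216–241 → 26 bp
Sorted largest to smallest: 199, 26, 16 bp.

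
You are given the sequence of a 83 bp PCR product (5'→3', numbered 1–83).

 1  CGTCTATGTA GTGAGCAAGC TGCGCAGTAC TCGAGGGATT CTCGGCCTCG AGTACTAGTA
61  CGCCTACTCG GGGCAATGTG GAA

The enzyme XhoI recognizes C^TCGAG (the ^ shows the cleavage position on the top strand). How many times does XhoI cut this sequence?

2

CTCGAG occurs starting at positions 30, 47.
XhoI cuts at 2 sites.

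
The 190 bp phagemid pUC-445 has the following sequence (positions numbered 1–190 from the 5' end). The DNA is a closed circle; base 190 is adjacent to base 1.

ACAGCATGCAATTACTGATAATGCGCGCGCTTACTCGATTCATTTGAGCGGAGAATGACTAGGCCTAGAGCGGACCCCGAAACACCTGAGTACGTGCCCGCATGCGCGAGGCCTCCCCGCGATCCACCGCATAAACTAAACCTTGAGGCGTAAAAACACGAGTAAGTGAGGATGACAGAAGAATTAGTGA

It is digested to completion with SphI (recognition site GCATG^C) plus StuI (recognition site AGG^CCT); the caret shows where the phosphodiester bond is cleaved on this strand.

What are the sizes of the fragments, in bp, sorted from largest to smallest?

SphI sites (GCATGC) start at positions 4, 100.
SphI cuts after base 5 of each site (before the last base), so after positions 8, 104.
StuI sites (AGGCCT) start at positions 61, 109.
StuI cuts after base 3 of each site, so after positions 63, 111.
Combined cut positions: 8, 63, 104, 111.
Circular molecule, 4 cuts → 4 fragments:
  9–63 → 55 bp
  64–104 → 41 bp
  105–111 → 7 bp
  112–190 then 1–8 → 79 + 8 = 87 bp
Sorted largest to smallest: 87, 55, 41, 7 bp.

87, 55, 41, 7 bp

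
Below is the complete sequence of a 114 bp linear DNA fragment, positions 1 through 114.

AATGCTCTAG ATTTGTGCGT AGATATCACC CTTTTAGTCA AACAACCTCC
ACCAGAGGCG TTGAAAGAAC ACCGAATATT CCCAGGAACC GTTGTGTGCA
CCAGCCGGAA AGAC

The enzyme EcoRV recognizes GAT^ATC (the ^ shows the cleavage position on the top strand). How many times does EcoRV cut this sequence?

1

GATATC occurs starting at position 22.
EcoRV cuts at 1 site.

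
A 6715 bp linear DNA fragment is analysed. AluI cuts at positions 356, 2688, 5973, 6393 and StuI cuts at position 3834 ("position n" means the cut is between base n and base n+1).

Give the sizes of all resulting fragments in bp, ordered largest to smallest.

2332, 2139, 1146, 420, 356, 322 bp

Combined cut positions (sorted): 356, 2688, 3834, 5973, 6393.
Linear molecule, 5 cuts → 6 fragments:
  356 − 0 = 356 bp
  2688 − 356 = 2332 bp
  3834 − 2688 = 1146 bp
  5973 − 3834 = 2139 bp
  6393 − 5973 = 420 bp
  6715 − 6393 = 322 bp
Sorted largest to smallest: 2332, 2139, 1146, 420, 356, 322 bp.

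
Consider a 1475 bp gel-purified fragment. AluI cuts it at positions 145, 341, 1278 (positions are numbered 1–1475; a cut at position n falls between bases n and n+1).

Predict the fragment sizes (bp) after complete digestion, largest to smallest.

937, 197, 196, 145 bp

Linear molecule, 3 cuts → 4 fragments:
  145 − 0 = 145 bp
  341 − 145 = 196 bp
  1278 − 341 = 937 bp
  1475 − 1278 = 197 bp
Sorted largest to smallest: 937, 197, 196, 145 bp.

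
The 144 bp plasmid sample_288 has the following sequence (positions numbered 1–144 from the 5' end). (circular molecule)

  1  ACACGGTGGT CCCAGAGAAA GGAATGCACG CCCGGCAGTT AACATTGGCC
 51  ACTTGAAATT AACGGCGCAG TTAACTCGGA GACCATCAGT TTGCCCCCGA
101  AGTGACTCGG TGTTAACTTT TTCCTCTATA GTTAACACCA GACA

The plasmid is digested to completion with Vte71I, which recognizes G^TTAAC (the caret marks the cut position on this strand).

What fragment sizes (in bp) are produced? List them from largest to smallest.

Vte71I sites (GTTAAC) start at positions 38, 70, 112, 131.
Vte71I cuts after the first base of each site, so after positions 38, 70, 112, 131.
Circular molecule, 4 cuts → 4 fragments:
  39–70 → 32 bp
  71–112 → 42 bp
  113–131 → 19 bp
  132–144 then 1–38 → 13 + 38 = 51 bp
Sorted largest to smallest: 51, 42, 32, 19 bp.

51, 42, 32, 19 bp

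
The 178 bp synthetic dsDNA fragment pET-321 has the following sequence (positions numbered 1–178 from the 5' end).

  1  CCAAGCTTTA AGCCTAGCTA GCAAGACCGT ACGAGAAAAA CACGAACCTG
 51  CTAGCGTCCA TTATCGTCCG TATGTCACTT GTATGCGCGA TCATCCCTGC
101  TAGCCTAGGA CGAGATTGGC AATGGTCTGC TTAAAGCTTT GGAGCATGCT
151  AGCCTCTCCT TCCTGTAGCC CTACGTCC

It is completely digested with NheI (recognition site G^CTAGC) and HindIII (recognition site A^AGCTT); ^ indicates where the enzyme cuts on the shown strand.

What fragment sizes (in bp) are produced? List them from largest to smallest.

49, 35, 33, 30, 14, 14, 3 bp

NheI sites (GCTAGC) start at positions 17, 50, 99, 148.
NheI cuts after the first base of each site, so after positions 17, 50, 99, 148.
HindIII sites (AAGCTT) start at positions 3, 134.
HindIII cuts after the first base of each site, so after positions 3, 134.
Combined cut positions: 3, 17, 50, 99, 134, 148.
Linear molecule, 6 cuts → 7 fragments:
  1–3 → 3 bp
  4–17 → 14 bp
  18–50 → 33 bp
  51–99 → 49 bp
  100–134 → 35 bp
  135–148 → 14 bp
  149–178 → 30 bp
Sorted largest to smallest: 49, 35, 33, 30, 14, 14, 3 bp.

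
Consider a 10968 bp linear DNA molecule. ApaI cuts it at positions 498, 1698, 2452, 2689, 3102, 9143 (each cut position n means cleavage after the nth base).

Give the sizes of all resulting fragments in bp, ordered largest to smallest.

Linear molecule, 6 cuts → 7 fragments:
  498 − 0 = 498 bp
  1698 − 498 = 1200 bp
  2452 − 1698 = 754 bp
  2689 − 2452 = 237 bp
  3102 − 2689 = 413 bp
  9143 − 3102 = 6041 bp
  10968 − 9143 = 1825 bp
Sorted largest to smallest: 6041, 1825, 1200, 754, 498, 413, 237 bp.

6041, 1825, 1200, 754, 498, 413, 237 bp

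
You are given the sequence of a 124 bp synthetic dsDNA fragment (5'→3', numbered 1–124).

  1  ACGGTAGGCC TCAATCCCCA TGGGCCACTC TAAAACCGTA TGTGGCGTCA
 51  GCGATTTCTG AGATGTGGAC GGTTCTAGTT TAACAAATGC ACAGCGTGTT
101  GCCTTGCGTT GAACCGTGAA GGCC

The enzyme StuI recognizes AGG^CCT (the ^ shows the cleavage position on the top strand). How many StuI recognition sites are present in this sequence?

AGGCCT occurs starting at position 6.
StuI cuts at 1 site.

1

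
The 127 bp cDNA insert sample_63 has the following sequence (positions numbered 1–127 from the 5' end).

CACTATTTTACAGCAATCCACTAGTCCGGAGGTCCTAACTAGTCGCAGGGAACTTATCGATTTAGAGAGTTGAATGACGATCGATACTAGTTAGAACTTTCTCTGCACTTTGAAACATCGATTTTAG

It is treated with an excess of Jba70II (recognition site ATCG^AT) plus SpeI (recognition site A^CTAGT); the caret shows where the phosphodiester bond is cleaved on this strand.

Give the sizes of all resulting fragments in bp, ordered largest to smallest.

34, 24, 21, 20, 18, 7, 3 bp

Jba70II sites (ATCGAT) start at positions 56, 80, 117.
Jba70II cuts after base 4 of each site, so after positions 59, 83, 120.
SpeI sites (ACTAGT) start at positions 20, 38, 86.
SpeI cuts after the first base of each site, so after positions 20, 38, 86.
Combined cut positions: 20, 38, 59, 83, 86, 120.
Linear molecule, 6 cuts → 7 fragments:
  1–20 → 20 bp
  21–38 → 18 bp
  39–59 → 21 bp
  60–83 → 24 bp
  84–86 → 3 bp
  87–120 → 34 bp
  121–127 → 7 bp
Sorted largest to smallest: 34, 24, 21, 20, 18, 7, 3 bp.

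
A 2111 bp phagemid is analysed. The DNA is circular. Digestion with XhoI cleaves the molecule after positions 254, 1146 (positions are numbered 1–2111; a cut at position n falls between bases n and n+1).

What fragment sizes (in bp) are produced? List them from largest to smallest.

Circular molecule, 2 cuts → 2 fragments:
  1146 − 254 = 892 bp
  wrap: 2111 − 1146 + 254 = 1219 bp
Sorted largest to smallest: 1219, 892 bp.

1219, 892 bp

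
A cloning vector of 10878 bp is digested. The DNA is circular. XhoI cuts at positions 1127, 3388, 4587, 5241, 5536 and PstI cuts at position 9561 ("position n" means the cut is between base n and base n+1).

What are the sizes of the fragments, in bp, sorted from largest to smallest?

4025, 2444, 2261, 1199, 654, 295 bp

Combined cut positions (sorted): 1127, 3388, 4587, 5241, 5536, 9561.
Circular molecule, 6 cuts → 6 fragments:
  3388 − 1127 = 2261 bp
  4587 − 3388 = 1199 bp
  5241 − 4587 = 654 bp
  5536 − 5241 = 295 bp
  9561 − 5536 = 4025 bp
  wrap: 10878 − 9561 + 1127 = 2444 bp
Sorted largest to smallest: 4025, 2444, 2261, 1199, 654, 295 bp.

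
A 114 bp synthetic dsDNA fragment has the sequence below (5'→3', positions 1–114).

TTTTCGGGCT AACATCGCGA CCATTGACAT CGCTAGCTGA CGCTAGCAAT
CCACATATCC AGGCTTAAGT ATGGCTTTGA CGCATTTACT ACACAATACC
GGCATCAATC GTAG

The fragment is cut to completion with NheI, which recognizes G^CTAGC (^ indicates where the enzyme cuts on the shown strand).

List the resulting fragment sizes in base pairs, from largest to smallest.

72, 32, 10 bp

NheI sites (GCTAGC) start at positions 32, 42.
NheI cuts after the first base of each site, so after positions 32, 42.
Linear molecule, 2 cuts → 3 fragments:
  1–32 → 32 bp
  33–42 → 10 bp
  43–114 → 72 bp
Sorted largest to smallest: 72, 32, 10 bp.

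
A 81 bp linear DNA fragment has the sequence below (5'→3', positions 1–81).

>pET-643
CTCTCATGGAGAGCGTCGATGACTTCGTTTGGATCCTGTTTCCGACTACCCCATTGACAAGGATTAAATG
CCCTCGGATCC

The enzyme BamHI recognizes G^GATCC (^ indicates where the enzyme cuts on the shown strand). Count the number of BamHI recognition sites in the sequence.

GGATCC occurs starting at positions 31, 76.
BamHI cuts at 2 sites.

2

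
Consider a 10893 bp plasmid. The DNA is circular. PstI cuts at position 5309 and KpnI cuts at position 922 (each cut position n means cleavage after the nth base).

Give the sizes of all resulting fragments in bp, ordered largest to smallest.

6506, 4387 bp

Combined cut positions (sorted): 922, 5309.
Circular molecule, 2 cuts → 2 fragments:
  5309 − 922 = 4387 bp
  wrap: 10893 − 5309 + 922 = 6506 bp
Sorted largest to smallest: 6506, 4387 bp.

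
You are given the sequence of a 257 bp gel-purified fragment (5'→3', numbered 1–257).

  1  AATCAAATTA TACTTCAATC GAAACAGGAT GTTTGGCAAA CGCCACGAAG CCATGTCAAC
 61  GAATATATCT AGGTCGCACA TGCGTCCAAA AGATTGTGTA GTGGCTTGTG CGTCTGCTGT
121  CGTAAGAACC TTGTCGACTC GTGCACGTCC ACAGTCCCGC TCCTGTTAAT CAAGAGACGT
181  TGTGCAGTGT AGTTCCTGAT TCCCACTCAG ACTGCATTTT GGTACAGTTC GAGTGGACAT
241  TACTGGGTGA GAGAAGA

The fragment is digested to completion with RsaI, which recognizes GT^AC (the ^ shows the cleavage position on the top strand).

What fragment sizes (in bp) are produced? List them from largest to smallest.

The RsaI site (GTAC) starts at position 222.
RsaI cuts after base 2 of each site, so after position 223.
Linear molecule, 1 cut → 2 fragments:
  1–223 → 223 bp
  224–257 → 34 bp
Sorted largest to smallest: 223, 34 bp.

223, 34 bp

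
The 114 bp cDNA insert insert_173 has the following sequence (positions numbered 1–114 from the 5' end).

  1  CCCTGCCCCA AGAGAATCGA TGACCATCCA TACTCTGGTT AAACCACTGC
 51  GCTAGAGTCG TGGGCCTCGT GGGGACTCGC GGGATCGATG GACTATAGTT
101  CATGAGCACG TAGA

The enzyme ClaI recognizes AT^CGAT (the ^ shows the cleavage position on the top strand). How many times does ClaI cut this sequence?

2

ATCGAT occurs starting at positions 16, 84.
ClaI cuts at 2 sites.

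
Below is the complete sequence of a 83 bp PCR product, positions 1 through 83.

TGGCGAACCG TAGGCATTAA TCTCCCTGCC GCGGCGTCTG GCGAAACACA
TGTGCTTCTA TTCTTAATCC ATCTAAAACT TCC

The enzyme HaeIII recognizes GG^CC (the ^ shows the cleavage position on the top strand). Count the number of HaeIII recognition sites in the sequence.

No occurrence of GGCC is present in the sequence.
HaeIII does not cut: 0 sites.

0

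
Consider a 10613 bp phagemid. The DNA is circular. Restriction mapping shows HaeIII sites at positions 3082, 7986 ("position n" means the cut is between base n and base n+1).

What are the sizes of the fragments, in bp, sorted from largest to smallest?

Circular molecule, 2 cuts → 2 fragments:
  7986 − 3082 = 4904 bp
  wrap: 10613 − 7986 + 3082 = 5709 bp
Sorted largest to smallest: 5709, 4904 bp.

5709, 4904 bp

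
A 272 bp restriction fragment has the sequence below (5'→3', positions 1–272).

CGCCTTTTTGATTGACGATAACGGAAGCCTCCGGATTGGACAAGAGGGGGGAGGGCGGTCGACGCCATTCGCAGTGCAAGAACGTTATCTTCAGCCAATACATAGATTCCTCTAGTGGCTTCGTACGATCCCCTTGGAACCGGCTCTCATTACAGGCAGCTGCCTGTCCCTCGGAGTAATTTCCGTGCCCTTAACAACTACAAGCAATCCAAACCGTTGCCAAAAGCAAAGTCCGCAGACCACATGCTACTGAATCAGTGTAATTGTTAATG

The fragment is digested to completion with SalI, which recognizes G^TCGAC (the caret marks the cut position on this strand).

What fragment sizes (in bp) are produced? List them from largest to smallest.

The SalI site (GTCGAC) starts at position 58.
SalI cuts after the first base of each site, so after position 58.
Linear molecule, 1 cut → 2 fragments:
  1–58 → 58 bp
  59–272 → 214 bp
Sorted largest to smallest: 214, 58 bp.

214, 58 bp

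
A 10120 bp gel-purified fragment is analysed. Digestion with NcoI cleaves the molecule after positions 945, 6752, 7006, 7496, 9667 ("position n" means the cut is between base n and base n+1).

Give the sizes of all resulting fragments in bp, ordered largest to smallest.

5807, 2171, 945, 490, 453, 254 bp

Linear molecule, 5 cuts → 6 fragments:
  945 − 0 = 945 bp
  6752 − 945 = 5807 bp
  7006 − 6752 = 254 bp
  7496 − 7006 = 490 bp
  9667 − 7496 = 2171 bp
  10120 − 9667 = 453 bp
Sorted largest to smallest: 5807, 2171, 945, 490, 453, 254 bp.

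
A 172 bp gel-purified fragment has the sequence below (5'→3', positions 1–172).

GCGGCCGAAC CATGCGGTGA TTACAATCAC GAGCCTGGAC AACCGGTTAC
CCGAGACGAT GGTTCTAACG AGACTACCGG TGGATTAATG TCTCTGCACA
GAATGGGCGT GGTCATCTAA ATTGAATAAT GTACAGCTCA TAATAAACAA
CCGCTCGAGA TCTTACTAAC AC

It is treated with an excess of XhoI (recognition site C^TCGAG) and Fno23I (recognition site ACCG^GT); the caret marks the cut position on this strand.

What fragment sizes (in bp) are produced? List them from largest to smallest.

75, 45, 34, 18 bp

The XhoI site (CTCGAG) starts at position 154.
XhoI cuts after the first base of each site, so after position 154.
Fno23I sites (ACCGGT) start at positions 42, 76.
Fno23I cuts after base 4 of each site, so after positions 45, 79.
Combined cut positions: 45, 79, 154.
Linear molecule, 3 cuts → 4 fragments:
  1–45 → 45 bp
  46–79 → 34 bp
  80–154 → 75 bp
  155–172 → 18 bp
Sorted largest to smallest: 75, 45, 34, 18 bp.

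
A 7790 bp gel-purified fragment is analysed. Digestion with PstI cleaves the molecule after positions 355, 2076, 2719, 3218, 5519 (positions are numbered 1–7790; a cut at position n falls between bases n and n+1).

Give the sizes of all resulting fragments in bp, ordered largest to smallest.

Linear molecule, 5 cuts → 6 fragments:
  355 − 0 = 355 bp
  2076 − 355 = 1721 bp
  2719 − 2076 = 643 bp
  3218 − 2719 = 499 bp
  5519 − 3218 = 2301 bp
  7790 − 5519 = 2271 bp
Sorted largest to smallest: 2301, 2271, 1721, 643, 499, 355 bp.

2301, 2271, 1721, 643, 499, 355 bp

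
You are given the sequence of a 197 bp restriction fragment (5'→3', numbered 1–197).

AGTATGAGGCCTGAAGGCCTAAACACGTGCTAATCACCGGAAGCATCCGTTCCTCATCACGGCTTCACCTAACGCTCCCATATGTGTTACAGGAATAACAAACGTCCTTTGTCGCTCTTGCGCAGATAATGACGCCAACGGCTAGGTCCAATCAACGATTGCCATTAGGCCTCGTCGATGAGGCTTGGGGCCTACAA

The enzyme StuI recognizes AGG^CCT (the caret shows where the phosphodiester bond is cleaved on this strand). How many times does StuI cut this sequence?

3

AGGCCT occurs starting at positions 7, 15, 167.
StuI cuts at 3 sites.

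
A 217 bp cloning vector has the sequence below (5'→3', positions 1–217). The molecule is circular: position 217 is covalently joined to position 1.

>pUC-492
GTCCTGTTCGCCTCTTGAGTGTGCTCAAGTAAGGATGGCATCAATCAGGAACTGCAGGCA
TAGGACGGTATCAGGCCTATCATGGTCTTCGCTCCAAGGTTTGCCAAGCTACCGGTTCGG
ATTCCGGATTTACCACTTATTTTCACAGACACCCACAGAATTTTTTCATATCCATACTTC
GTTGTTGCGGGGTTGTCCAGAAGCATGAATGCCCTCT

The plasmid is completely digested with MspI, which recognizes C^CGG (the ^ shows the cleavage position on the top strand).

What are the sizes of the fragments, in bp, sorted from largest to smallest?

MspI sites (CCGG) start at positions 112, 124.
MspI cuts after the first base of each site, so after positions 112, 124.
Circular molecule, 2 cuts → 2 fragments:
  113–124 → 12 bp
  125–217 then 1–112 → 93 + 112 = 205 bp
Sorted largest to smallest: 205, 12 bp.

205, 12 bp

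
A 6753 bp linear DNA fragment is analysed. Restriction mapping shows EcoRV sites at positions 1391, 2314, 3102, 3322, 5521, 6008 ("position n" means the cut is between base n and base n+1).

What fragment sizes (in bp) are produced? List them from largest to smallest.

Linear molecule, 6 cuts → 7 fragments:
  1391 − 0 = 1391 bp
  2314 − 1391 = 923 bp
  3102 − 2314 = 788 bp
  3322 − 3102 = 220 bp
  5521 − 3322 = 2199 bp
  6008 − 5521 = 487 bp
  6753 − 6008 = 745 bp
Sorted largest to smallest: 2199, 1391, 923, 788, 745, 487, 220 bp.

2199, 1391, 923, 788, 745, 487, 220 bp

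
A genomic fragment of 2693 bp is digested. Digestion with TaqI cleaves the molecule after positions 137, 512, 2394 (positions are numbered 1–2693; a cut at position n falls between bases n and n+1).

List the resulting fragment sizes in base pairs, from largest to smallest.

1882, 375, 299, 137 bp

Linear molecule, 3 cuts → 4 fragments:
  137 − 0 = 137 bp
  512 − 137 = 375 bp
  2394 − 512 = 1882 bp
  2693 − 2394 = 299 bp
Sorted largest to smallest: 1882, 375, 299, 137 bp.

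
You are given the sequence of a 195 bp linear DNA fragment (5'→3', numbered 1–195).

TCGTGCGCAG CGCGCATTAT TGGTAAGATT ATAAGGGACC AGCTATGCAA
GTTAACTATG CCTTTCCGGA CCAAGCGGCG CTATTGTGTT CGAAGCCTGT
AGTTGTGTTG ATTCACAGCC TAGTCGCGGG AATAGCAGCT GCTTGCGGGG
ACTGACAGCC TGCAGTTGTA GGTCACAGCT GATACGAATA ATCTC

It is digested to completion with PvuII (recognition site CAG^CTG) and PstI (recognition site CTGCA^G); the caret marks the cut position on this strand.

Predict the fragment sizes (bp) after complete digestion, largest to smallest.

138, 26, 17, 14 bp

PvuII sites (CAGCTG) start at positions 136, 176.
PvuII cuts after base 3 of each site, so after positions 138, 178.
The PstI site (CTGCAG) starts at position 160.
PstI cuts after base 5 of each site (before the last base), so after position 164.
Combined cut positions: 138, 164, 178.
Linear molecule, 3 cuts → 4 fragments:
  1–138 → 138 bp
  139–164 → 26 bp
  165–178 → 14 bp
  179–195 → 17 bp
Sorted largest to smallest: 138, 26, 17, 14 bp.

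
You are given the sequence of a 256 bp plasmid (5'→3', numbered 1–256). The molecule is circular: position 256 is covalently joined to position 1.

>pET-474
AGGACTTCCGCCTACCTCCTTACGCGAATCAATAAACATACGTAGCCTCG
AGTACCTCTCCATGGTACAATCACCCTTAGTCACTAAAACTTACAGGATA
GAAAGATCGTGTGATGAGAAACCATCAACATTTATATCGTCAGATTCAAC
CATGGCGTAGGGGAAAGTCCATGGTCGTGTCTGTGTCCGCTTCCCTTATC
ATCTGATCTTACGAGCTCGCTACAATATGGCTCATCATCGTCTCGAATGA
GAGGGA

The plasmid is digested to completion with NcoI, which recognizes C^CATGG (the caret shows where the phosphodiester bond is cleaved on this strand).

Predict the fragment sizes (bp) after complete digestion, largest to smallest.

NcoI sites (CCATGG) start at positions 60, 150, 169.
NcoI cuts after the first base of each site, so after positions 60, 150, 169.
Circular molecule, 3 cuts → 3 fragments:
  61–150 → 90 bp
  151–169 → 19 bp
  170–256 then 1–60 → 87 + 60 = 147 bp
Sorted largest to smallest: 147, 90, 19 bp.

147, 90, 19 bp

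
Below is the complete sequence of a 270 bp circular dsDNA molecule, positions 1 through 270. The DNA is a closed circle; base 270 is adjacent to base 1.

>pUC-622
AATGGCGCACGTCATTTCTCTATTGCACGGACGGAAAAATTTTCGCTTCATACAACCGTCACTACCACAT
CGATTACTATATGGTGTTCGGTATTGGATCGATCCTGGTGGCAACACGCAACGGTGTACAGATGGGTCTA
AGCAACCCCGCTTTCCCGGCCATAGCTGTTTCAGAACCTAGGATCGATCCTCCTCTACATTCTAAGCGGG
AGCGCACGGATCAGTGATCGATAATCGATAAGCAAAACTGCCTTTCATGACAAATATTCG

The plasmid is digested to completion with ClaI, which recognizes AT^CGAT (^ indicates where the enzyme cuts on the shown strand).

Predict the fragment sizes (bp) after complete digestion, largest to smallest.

105, 85, 44, 29, 7 bp

ClaI sites (ATCGAT) start at positions 69, 98, 183, 227, 234.
ClaI cuts after base 2 of each site, so after positions 70, 99, 184, 228, 235.
Circular molecule, 5 cuts → 5 fragments:
  71–99 → 29 bp
  100–184 → 85 bp
  185–228 → 44 bp
  229–235 → 7 bp
  236–270 then 1–70 → 35 + 70 = 105 bp
Sorted largest to smallest: 105, 85, 44, 29, 7 bp.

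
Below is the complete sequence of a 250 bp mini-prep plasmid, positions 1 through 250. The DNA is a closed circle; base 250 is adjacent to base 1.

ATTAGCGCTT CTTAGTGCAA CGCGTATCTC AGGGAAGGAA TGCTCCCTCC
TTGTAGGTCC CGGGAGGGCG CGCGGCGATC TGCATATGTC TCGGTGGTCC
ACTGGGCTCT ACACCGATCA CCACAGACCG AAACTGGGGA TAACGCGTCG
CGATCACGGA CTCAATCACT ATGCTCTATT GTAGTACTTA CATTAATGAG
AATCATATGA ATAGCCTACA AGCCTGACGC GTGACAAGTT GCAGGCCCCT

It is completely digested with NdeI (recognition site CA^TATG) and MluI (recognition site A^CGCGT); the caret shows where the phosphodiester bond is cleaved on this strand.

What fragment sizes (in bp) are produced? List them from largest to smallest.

NdeI sites (CATATG) start at positions 83, 204.
NdeI cuts after base 2 of each site, so after positions 84, 205.
MluI sites (ACGCGT) start at positions 20, 143, 227.
MluI cuts after the first base of each site, so after positions 20, 143, 227.
Combined cut positions: 20, 84, 143, 205, 227.
Circular molecule, 5 cuts → 5 fragments:
  21–84 → 64 bp
  85–143 → 59 bp
  144–205 → 62 bp
  206–227 → 22 bp
  228–250 then 1–20 → 23 + 20 = 43 bp
Sorted largest to smallest: 64, 62, 59, 43, 22 bp.

64, 62, 59, 43, 22 bp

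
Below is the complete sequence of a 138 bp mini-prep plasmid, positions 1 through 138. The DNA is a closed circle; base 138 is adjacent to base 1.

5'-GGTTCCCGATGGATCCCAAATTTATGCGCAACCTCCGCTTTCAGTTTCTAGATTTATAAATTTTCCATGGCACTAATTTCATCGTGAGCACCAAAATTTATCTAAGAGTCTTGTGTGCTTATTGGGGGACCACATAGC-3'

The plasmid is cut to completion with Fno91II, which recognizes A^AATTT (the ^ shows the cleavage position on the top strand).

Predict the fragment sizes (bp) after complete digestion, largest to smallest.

Fno91II sites (AAATTT) start at positions 18, 58, 94.
Fno91II cuts after the first base of each site, so after positions 18, 58, 94.
Circular molecule, 3 cuts → 3 fragments:
  19–58 → 40 bp
  59–94 → 36 bp
  95–138 then 1–18 → 44 + 18 = 62 bp
Sorted largest to smallest: 62, 40, 36 bp.

62, 40, 36 bp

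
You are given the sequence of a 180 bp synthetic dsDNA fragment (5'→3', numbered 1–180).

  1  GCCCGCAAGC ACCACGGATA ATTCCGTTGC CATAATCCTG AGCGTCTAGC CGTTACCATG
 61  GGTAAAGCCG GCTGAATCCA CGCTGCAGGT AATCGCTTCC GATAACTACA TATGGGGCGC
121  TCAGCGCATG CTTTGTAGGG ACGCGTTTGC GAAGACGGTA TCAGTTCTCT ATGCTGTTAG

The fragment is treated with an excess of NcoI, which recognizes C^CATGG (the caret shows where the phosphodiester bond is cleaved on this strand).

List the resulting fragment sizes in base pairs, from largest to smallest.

The NcoI site (CCATGG) starts at position 56.
NcoI cuts after the first base of each site, so after position 56.
Linear molecule, 1 cut → 2 fragments:
  1–56 → 56 bp
  57–180 → 124 bp
Sorted largest to smallest: 124, 56 bp.

124, 56 bp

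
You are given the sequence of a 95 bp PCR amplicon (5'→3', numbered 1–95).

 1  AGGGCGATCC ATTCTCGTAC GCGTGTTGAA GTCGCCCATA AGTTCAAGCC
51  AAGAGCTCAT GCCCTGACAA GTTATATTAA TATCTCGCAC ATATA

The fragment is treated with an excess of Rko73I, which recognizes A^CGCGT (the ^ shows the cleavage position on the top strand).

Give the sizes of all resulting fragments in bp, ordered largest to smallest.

The Rko73I site (ACGCGT) starts at position 19.
Rko73I cuts after the first base of each site, so after position 19.
Linear molecule, 1 cut → 2 fragments:
  1–19 → 19 bp
  20–95 → 76 bp
Sorted largest to smallest: 76, 19 bp.

76, 19 bp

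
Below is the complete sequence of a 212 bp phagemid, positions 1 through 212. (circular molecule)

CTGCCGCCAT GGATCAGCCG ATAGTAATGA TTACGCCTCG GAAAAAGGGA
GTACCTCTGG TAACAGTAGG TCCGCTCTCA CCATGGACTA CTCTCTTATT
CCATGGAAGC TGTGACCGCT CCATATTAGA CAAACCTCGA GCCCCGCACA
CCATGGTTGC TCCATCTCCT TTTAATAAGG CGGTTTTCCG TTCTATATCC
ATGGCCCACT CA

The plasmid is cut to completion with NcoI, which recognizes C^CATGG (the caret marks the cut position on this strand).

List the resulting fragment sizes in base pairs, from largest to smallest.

NcoI sites (CCATGG) start at positions 7, 81, 101, 151, 199.
NcoI cuts after the first base of each site, so after positions 7, 81, 101, 151, 199.
Circular molecule, 5 cuts → 5 fragments:
  8–81 → 74 bp
  82–101 → 20 bp
  102–151 → 50 bp
  152–199 → 48 bp
  200–212 then 1–7 → 13 + 7 = 20 bp
Sorted largest to smallest: 74, 50, 48, 20, 20 bp.

74, 50, 48, 20, 20 bp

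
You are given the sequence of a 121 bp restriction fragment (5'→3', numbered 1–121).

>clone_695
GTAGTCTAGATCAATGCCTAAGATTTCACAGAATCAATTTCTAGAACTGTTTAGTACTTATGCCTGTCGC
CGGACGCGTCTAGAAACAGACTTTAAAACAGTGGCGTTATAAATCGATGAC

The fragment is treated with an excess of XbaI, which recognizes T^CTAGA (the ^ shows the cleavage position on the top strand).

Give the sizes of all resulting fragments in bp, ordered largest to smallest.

42, 39, 35, 5 bp

XbaI sites (TCTAGA) start at positions 5, 40, 79.
XbaI cuts after the first base of each site, so after positions 5, 40, 79.
Linear molecule, 3 cuts → 4 fragments:
  1–5 → 5 bp
  6–40 → 35 bp
  41–79 → 39 bp
  80–121 → 42 bp
Sorted largest to smallest: 42, 39, 35, 5 bp.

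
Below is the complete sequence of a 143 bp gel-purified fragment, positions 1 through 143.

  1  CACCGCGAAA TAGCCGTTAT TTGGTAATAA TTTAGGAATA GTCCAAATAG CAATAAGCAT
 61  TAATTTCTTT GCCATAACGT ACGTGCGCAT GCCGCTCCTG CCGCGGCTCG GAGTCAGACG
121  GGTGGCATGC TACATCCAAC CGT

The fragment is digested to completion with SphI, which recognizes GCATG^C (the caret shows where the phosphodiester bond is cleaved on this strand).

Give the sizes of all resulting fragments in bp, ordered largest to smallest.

91, 38, 14 bp

SphI sites (GCATGC) start at positions 87, 125.
SphI cuts after base 5 of each site (before the last base), so after positions 91, 129.
Linear molecule, 2 cuts → 3 fragments:
  1–91 → 91 bp
  92–129 → 38 bp
  130–143 → 14 bp
Sorted largest to smallest: 91, 38, 14 bp.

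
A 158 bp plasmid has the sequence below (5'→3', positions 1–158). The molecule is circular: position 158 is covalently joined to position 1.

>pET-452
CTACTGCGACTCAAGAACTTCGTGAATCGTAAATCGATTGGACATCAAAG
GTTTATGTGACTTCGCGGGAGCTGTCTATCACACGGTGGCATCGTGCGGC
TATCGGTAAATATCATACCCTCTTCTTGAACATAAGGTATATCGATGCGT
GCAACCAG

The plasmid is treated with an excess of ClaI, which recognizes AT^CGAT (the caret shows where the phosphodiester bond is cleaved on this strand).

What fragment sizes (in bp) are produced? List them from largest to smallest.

108, 50 bp

ClaI sites (ATCGAT) start at positions 33, 141.
ClaI cuts after base 2 of each site, so after positions 34, 142.
Circular molecule, 2 cuts → 2 fragments:
  35–142 → 108 bp
  143–158 then 1–34 → 16 + 34 = 50 bp
Sorted largest to smallest: 108, 50 bp.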